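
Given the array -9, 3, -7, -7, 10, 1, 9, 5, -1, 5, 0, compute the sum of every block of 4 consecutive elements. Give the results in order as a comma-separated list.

-20, -1, -3, 13, 25, 14, 18, 9

(-9, 3, -7, -7) → sum -20
(3, -7, -7, 10) → sum -1
(-7, -7, 10, 1) → sum -3
(-7, 10, 1, 9) → sum 13
(10, 1, 9, 5) → sum 25
(1, 9, 5, -1) → sum 14
(9, 5, -1, 5) → sum 18
(5, -1, 5, 0) → sum 9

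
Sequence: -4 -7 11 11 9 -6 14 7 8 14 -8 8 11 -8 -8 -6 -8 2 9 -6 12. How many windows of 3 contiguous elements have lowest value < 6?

-4 -7 11 → min -7  < 6 ✓
-7 11 11 → min -7  < 6 ✓
11 11 9 → min 9
11 9 -6 → min -6  < 6 ✓
9 -6 14 → min -6  < 6 ✓
-6 14 7 → min -6  < 6 ✓
14 7 8 → min 7
7 8 14 → min 7
8 14 -8 → min -8  < 6 ✓
14 -8 8 → min -8  < 6 ✓
-8 8 11 → min -8  < 6 ✓
8 11 -8 → min -8  < 6 ✓
11 -8 -8 → min -8  < 6 ✓
-8 -8 -6 → min -8  < 6 ✓
-8 -6 -8 → min -8  < 6 ✓
-6 -8 2 → min -8  < 6 ✓
-8 2 9 → min -8  < 6 ✓
2 9 -6 → min -6  < 6 ✓
9 -6 12 → min -6  < 6 ✓
16 windows satisfy the condition.

16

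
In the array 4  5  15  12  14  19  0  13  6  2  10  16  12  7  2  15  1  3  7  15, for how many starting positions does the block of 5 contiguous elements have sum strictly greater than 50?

5

[4, 5, 15, 12, 14] → sum 50
[5, 15, 12, 14, 19] → sum 65  > 50 ✓
[15, 12, 14, 19, 0] → sum 60  > 50 ✓
[12, 14, 19, 0, 13] → sum 58  > 50 ✓
[14, 19, 0, 13, 6] → sum 52  > 50 ✓
[19, 0, 13, 6, 2] → sum 40
[0, 13, 6, 2, 10] → sum 31
[13, 6, 2, 10, 16] → sum 47
[6, 2, 10, 16, 12] → sum 46
[2, 10, 16, 12, 7] → sum 47
[10, 16, 12, 7, 2] → sum 47
[16, 12, 7, 2, 15] → sum 52  > 50 ✓
[12, 7, 2, 15, 1] → sum 37
[7, 2, 15, 1, 3] → sum 28
[2, 15, 1, 3, 7] → sum 28
[15, 1, 3, 7, 15] → sum 41
5 windows satisfy the condition.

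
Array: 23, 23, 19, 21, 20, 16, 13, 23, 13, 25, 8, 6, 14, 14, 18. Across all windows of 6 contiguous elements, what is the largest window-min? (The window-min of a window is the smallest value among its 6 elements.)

16

[23, 23, 19, 21, 20, 16] → min 16
[23, 19, 21, 20, 16, 13] → min 13
[19, 21, 20, 16, 13, 23] → min 13
[21, 20, 16, 13, 23, 13] → min 13
[20, 16, 13, 23, 13, 25] → min 13
[16, 13, 23, 13, 25, 8] → min 8
[13, 23, 13, 25, 8, 6] → min 6
[23, 13, 25, 8, 6, 14] → min 6
[13, 25, 8, 6, 14, 14] → min 6
[25, 8, 6, 14, 14, 18] → min 6
Largest of these is 16.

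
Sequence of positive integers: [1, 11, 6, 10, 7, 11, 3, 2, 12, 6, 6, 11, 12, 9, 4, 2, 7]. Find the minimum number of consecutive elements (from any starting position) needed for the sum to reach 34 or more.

4

add 1: running sum 1 < 34
add 11: running sum 12 < 34
add 6: running sum 18 < 34
add 10: running sum 28 < 34
add 7: shortest ending here [11, 6, 10, 7] sum 34, len 4
add 11: shortest ending here [6, 10, 7, 11] sum 34, len 4
add 3: shortest ending here [6, 10, 7, 11, 3] sum 37, len 5
add 2: shortest ending here [6, 10, 7, 11, 3, 2] sum 39, len 6
add 12: shortest ending here [7, 11, 3, 2, 12] sum 35, len 5
add 6: shortest ending here [11, 3, 2, 12, 6] sum 34, len 5
add 6: shortest ending here [11, 3, 2, 12, 6, 6] sum 40, len 6
add 11: shortest ending here [12, 6, 6, 11] sum 35, len 4
add 12: shortest ending here [6, 6, 11, 12] sum 35, len 4
add 9: shortest ending here [6, 11, 12, 9] sum 38, len 4
add 4: shortest ending here [11, 12, 9, 4] sum 36, len 4
add 2: shortest ending here [11, 12, 9, 4, 2] sum 38, len 5
add 7: shortest ending here [12, 9, 4, 2, 7] sum 34, len 5
Shortest qualifying length: 4.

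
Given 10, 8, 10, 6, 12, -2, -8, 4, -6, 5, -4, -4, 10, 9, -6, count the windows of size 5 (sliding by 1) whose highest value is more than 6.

[10, 8, 10, 6, 12] → max 12  > 6 ✓
[8, 10, 6, 12, -2] → max 12  > 6 ✓
[10, 6, 12, -2, -8] → max 12  > 6 ✓
[6, 12, -2, -8, 4] → max 12  > 6 ✓
[12, -2, -8, 4, -6] → max 12  > 6 ✓
[-2, -8, 4, -6, 5] → max 5
[-8, 4, -6, 5, -4] → max 5
[4, -6, 5, -4, -4] → max 5
[-6, 5, -4, -4, 10] → max 10  > 6 ✓
[5, -4, -4, 10, 9] → max 10  > 6 ✓
[-4, -4, 10, 9, -6] → max 10  > 6 ✓
8 windows satisfy the condition.

8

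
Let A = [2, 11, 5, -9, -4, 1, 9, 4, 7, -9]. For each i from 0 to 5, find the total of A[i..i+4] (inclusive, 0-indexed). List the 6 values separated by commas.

5, 4, 2, 1, 17, 12

2 11 5 -9 -4 → sum 5
11 5 -9 -4 1 → sum 4
5 -9 -4 1 9 → sum 2
-9 -4 1 9 4 → sum 1
-4 1 9 4 7 → sum 17
1 9 4 7 -9 → sum 12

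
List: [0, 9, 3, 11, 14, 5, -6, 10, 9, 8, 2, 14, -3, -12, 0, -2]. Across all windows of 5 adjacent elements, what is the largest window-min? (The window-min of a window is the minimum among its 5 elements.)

3

Each size-5 window and its min:
[0, 9, 3, 11, 14] → min 0
[9, 3, 11, 14, 5] → min 3
[3, 11, 14, 5, -6] → min -6
[11, 14, 5, -6, 10] → min -6
[14, 5, -6, 10, 9] → min -6
[5, -6, 10, 9, 8] → min -6
[-6, 10, 9, 8, 2] → min -6
[10, 9, 8, 2, 14] → min 2
[9, 8, 2, 14, -3] → min -3
[8, 2, 14, -3, -12] → min -12
[2, 14, -3, -12, 0] → min -12
[14, -3, -12, 0, -2] → min -12
Largest of these is 3.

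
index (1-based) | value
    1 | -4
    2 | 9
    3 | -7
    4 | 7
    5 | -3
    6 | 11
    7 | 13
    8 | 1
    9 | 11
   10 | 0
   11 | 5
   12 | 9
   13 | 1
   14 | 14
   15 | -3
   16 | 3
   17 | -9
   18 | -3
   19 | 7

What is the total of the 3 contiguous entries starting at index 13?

Elements at indices 13..15: 1, 14, -3
sum(1, 14, -3) = 12

12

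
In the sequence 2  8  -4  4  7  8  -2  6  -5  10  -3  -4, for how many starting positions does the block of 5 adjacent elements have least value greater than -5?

2 8 -4 4 7 → min -4  > -5 ✓
8 -4 4 7 8 → min -4  > -5 ✓
-4 4 7 8 -2 → min -4  > -5 ✓
4 7 8 -2 6 → min -2  > -5 ✓
7 8 -2 6 -5 → min -5
8 -2 6 -5 10 → min -5
-2 6 -5 10 -3 → min -5
6 -5 10 -3 -4 → min -5
4 windows satisfy the condition.

4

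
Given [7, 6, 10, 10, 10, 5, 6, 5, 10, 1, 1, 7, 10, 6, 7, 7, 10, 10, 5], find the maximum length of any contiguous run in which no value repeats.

[7] len 1
[7, 6] len 2
[7, 6, 10] len 3
[10] len 1
[10] len 1
[10, 5] len 2
[10, 5, 6] len 3
[6, 5] len 2
[6, 5, 10] len 3
[6, 5, 10, 1] len 4
[1] len 1
[1, 7] len 2
[1, 7, 10] len 3
[1, 7, 10, 6] len 4
[10, 6, 7] len 3
[7] len 1
[7, 10] len 2
[10] len 1
[10, 5] len 2
Longest all-distinct length: 4.

4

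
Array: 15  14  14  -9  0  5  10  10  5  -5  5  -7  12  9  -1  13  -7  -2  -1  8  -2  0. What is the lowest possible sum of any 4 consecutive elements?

15 14 14 -9 → sum 34
14 14 -9 0 → sum 19
14 -9 0 5 → sum 10
-9 0 5 10 → sum 6
0 5 10 10 → sum 25
5 10 10 5 → sum 30
10 10 5 -5 → sum 20
10 5 -5 5 → sum 15
5 -5 5 -7 → sum -2
-5 5 -7 12 → sum 5
5 -7 12 9 → sum 19
-7 12 9 -1 → sum 13
12 9 -1 13 → sum 33
9 -1 13 -7 → sum 14
-1 13 -7 -2 → sum 3
13 -7 -2 -1 → sum 3
-7 -2 -1 8 → sum -2
-2 -1 8 -2 → sum 3
-1 8 -2 0 → sum 5
Lowest of these is -2.

-2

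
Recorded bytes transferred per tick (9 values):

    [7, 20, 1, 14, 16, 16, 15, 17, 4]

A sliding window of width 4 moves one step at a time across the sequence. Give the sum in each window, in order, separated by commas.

(7, 20, 1, 14) → sum 42
(20, 1, 14, 16) → sum 51
(1, 14, 16, 16) → sum 47
(14, 16, 16, 15) → sum 61
(16, 16, 15, 17) → sum 64
(16, 15, 17, 4) → sum 52

42, 51, 47, 61, 64, 52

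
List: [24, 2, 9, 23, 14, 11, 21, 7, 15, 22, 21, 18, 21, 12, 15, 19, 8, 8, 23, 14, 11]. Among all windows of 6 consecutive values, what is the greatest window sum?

109

24 2 9 23 14 11 → sum 83
2 9 23 14 11 21 → sum 80
9 23 14 11 21 7 → sum 85
23 14 11 21 7 15 → sum 91
14 11 21 7 15 22 → sum 90
11 21 7 15 22 21 → sum 97
21 7 15 22 21 18 → sum 104
7 15 22 21 18 21 → sum 104
15 22 21 18 21 12 → sum 109
22 21 18 21 12 15 → sum 109
21 18 21 12 15 19 → sum 106
18 21 12 15 19 8 → sum 93
21 12 15 19 8 8 → sum 83
12 15 19 8 8 23 → sum 85
15 19 8 8 23 14 → sum 87
19 8 8 23 14 11 → sum 83
Greatest of these is 109.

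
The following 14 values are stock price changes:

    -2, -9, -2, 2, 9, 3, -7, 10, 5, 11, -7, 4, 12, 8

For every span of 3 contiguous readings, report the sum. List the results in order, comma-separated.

-2 -9 -2 → sum -13
-9 -2 2 → sum -9
-2 2 9 → sum 9
2 9 3 → sum 14
9 3 -7 → sum 5
3 -7 10 → sum 6
-7 10 5 → sum 8
10 5 11 → sum 26
5 11 -7 → sum 9
11 -7 4 → sum 8
-7 4 12 → sum 9
4 12 8 → sum 24

-13, -9, 9, 14, 5, 6, 8, 26, 9, 8, 9, 24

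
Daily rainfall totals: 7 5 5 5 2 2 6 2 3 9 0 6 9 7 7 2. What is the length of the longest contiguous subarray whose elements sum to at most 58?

→ 7: sum 7, len 1
→ 5: sum 12, len 2
→ 5: sum 17, len 3
→ 5: sum 22, len 4
→ 2: sum 24, len 5
→ 2: sum 26, len 6
→ 6: sum 32, len 7
→ 2: sum 34, len 8
→ 3: sum 37, len 9
→ 9: sum 46, len 10
→ 0: sum 46, len 11
→ 6: sum 52, len 12
→ 9 (dropped 7): sum 54, len 12
→ 7 (dropped 5): sum 56, len 12
→ 7 (dropped 5): sum 58, len 12
→ 2 (dropped 5): sum 55, len 12
Longest length seen: 12.

12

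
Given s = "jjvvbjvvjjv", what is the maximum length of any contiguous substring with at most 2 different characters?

[j] 1 distinct, len 1
[j, j] 1 distinct, len 2
[j, j, v] 2 distinct, len 3
[j, j, v, v] 2 distinct, len 4
[v, v, b] 2 distinct, len 3
[b, j] 2 distinct, len 2
[j, v] 2 distinct, len 2
[j, v, v] 2 distinct, len 3
[j, v, v, j] 2 distinct, len 4
[j, v, v, j, j] 2 distinct, len 5
[j, v, v, j, j, v] 2 distinct, len 6
Longest length with ≤2 distinct: 6.

6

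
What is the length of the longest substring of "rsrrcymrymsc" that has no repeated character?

5

[r] len 1
[r, s] len 2
[s, r] len 2
[r] len 1
[r, c] len 2
[r, c, y] len 3
[r, c, y, m] len 4
[c, y, m, r] len 4
[m, r, y] len 3
[r, y, m] len 3
[r, y, m, s] len 4
[r, y, m, s, c] len 5
Longest all-distinct length: 5.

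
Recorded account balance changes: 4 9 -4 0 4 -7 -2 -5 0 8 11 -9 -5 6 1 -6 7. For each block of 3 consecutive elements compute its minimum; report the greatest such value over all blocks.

[4, 9, -4] → min -4
[9, -4, 0] → min -4
[-4, 0, 4] → min -4
[0, 4, -7] → min -7
[4, -7, -2] → min -7
[-7, -2, -5] → min -7
[-2, -5, 0] → min -5
[-5, 0, 8] → min -5
[0, 8, 11] → min 0
[8, 11, -9] → min -9
[11, -9, -5] → min -9
[-9, -5, 6] → min -9
[-5, 6, 1] → min -5
[6, 1, -6] → min -6
[1, -6, 7] → min -6
Greatest of these is 0.

0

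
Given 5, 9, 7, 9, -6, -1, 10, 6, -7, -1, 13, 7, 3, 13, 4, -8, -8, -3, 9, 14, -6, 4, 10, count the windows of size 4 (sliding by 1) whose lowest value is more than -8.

15

[5, 9, 7, 9] → min 5  > -8 ✓
[9, 7, 9, -6] → min -6  > -8 ✓
[7, 9, -6, -1] → min -6  > -8 ✓
[9, -6, -1, 10] → min -6  > -8 ✓
[-6, -1, 10, 6] → min -6  > -8 ✓
[-1, 10, 6, -7] → min -7  > -8 ✓
[10, 6, -7, -1] → min -7  > -8 ✓
[6, -7, -1, 13] → min -7  > -8 ✓
[-7, -1, 13, 7] → min -7  > -8 ✓
[-1, 13, 7, 3] → min -1  > -8 ✓
[13, 7, 3, 13] → min 3  > -8 ✓
[7, 3, 13, 4] → min 3  > -8 ✓
[3, 13, 4, -8] → min -8
[13, 4, -8, -8] → min -8
[4, -8, -8, -3] → min -8
[-8, -8, -3, 9] → min -8
[-8, -3, 9, 14] → min -8
[-3, 9, 14, -6] → min -6  > -8 ✓
[9, 14, -6, 4] → min -6  > -8 ✓
[14, -6, 4, 10] → min -6  > -8 ✓
15 windows satisfy the condition.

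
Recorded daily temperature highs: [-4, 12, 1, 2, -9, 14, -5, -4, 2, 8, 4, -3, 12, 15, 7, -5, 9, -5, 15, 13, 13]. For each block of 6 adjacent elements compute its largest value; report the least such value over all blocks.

[-4, 12, 1, 2, -9, 14] → max 14
[12, 1, 2, -9, 14, -5] → max 14
[1, 2, -9, 14, -5, -4] → max 14
[2, -9, 14, -5, -4, 2] → max 14
[-9, 14, -5, -4, 2, 8] → max 14
[14, -5, -4, 2, 8, 4] → max 14
[-5, -4, 2, 8, 4, -3] → max 8
[-4, 2, 8, 4, -3, 12] → max 12
[2, 8, 4, -3, 12, 15] → max 15
[8, 4, -3, 12, 15, 7] → max 15
[4, -3, 12, 15, 7, -5] → max 15
[-3, 12, 15, 7, -5, 9] → max 15
[12, 15, 7, -5, 9, -5] → max 15
[15, 7, -5, 9, -5, 15] → max 15
[7, -5, 9, -5, 15, 13] → max 15
[-5, 9, -5, 15, 13, 13] → max 15
Least of these is 8.

8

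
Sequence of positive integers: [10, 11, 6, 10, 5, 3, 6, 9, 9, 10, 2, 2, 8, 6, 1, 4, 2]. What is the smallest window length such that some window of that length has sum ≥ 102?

16

add 10: running sum 10 < 102
add 11: running sum 21 < 102
add 6: running sum 27 < 102
add 10: running sum 37 < 102
add 5: running sum 42 < 102
add 3: running sum 45 < 102
add 6: running sum 51 < 102
add 9: running sum 60 < 102
add 9: running sum 69 < 102
add 10: running sum 79 < 102
add 2: running sum 81 < 102
add 2: running sum 83 < 102
add 8: running sum 91 < 102
add 6: running sum 97 < 102
add 1: running sum 98 < 102
add 4: shortest ending here [10, 11, 6, 10, 5, 3, 6, 9, 9, 10, 2, 2, 8, 6, 1, 4] sum 102, len 16
add 2: shortest ending here [10, 11, 6, 10, 5, 3, 6, 9, 9, 10, 2, 2, 8, 6, 1, 4, 2] sum 104, len 17
Shortest qualifying length: 16.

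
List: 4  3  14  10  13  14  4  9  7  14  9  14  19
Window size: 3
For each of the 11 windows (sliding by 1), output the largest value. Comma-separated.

[4, 3, 14] → max 14
[3, 14, 10] → max 14
[14, 10, 13] → max 14
[10, 13, 14] → max 14
[13, 14, 4] → max 14
[14, 4, 9] → max 14
[4, 9, 7] → max 9
[9, 7, 14] → max 14
[7, 14, 9] → max 14
[14, 9, 14] → max 14
[9, 14, 19] → max 19

14, 14, 14, 14, 14, 14, 9, 14, 14, 14, 19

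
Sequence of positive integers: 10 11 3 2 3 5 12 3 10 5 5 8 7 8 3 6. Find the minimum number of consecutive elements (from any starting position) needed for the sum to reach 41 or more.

add 10: running sum 10 < 41
add 11: running sum 21 < 41
add 3: running sum 24 < 41
add 2: running sum 26 < 41
add 3: running sum 29 < 41
add 5: running sum 34 < 41
end 6: [10, 11, 3, 2, 3, 5, 12] sum 46, len 7
end 7: [10, 11, 3, 2, 3, 5, 12, 3] sum 49, len 8
end 8: [11, 3, 2, 3, 5, 12, 3, 10] sum 49, len 8
end 9: [3, 2, 3, 5, 12, 3, 10, 5] sum 43, len 8
end 10: [3, 5, 12, 3, 10, 5, 5] sum 43, len 7
end 11: [12, 3, 10, 5, 5, 8] sum 43, len 6
end 12: [12, 3, 10, 5, 5, 8, 7] sum 50, len 7
end 13: [10, 5, 5, 8, 7, 8] sum 43, len 6
end 14: [10, 5, 5, 8, 7, 8, 3] sum 46, len 7
end 15: [5, 5, 8, 7, 8, 3, 6] sum 42, len 7
Shortest qualifying length: 6.

6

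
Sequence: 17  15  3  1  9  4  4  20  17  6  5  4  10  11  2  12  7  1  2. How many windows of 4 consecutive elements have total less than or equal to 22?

(17, 15, 3, 1) → sum 36
(15, 3, 1, 9) → sum 28
(3, 1, 9, 4) → sum 17  ≤ 22 ✓
(1, 9, 4, 4) → sum 18  ≤ 22 ✓
(9, 4, 4, 20) → sum 37
(4, 4, 20, 17) → sum 45
(4, 20, 17, 6) → sum 47
(20, 17, 6, 5) → sum 48
(17, 6, 5, 4) → sum 32
(6, 5, 4, 10) → sum 25
(5, 4, 10, 11) → sum 30
(4, 10, 11, 2) → sum 27
(10, 11, 2, 12) → sum 35
(11, 2, 12, 7) → sum 32
(2, 12, 7, 1) → sum 22  ≤ 22 ✓
(12, 7, 1, 2) → sum 22  ≤ 22 ✓
4 windows satisfy the condition.

4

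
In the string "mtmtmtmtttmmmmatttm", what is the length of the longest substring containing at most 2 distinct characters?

14

[m] 1 distinct, len 1
[m, t] 2 distinct, len 2
[m, t, m] 2 distinct, len 3
[m, t, m, t] 2 distinct, len 4
[m, t, m, t, m] 2 distinct, len 5
[m, t, m, t, m, t] 2 distinct, len 6
[m, t, m, t, m, t, m] 2 distinct, len 7
[m, t, m, t, m, t, m, t] 2 distinct, len 8
[m, t, m, t, m, t, m, t, t] 2 distinct, len 9
[m, t, m, t, m, t, m, t, t, t] 2 distinct, len 10
[m, t, m, t, m, t, m, t, t, t, m] 2 distinct, len 11
[m, t, m, t, m, t, m, t, t, t, m, m] 2 distinct, len 12
[m, t, m, t, m, t, m, t, t, t, m, m, m] 2 distinct, len 13
[m, t, m, t, m, t, m, t, t, t, m, m, m, m] 2 distinct, len 14
[m, m, m, m, a] 2 distinct, len 5
[a, t] 2 distinct, len 2
[a, t, t] 2 distinct, len 3
[a, t, t, t] 2 distinct, len 4
[t, t, t, m] 2 distinct, len 4
Longest length with ≤2 distinct: 14.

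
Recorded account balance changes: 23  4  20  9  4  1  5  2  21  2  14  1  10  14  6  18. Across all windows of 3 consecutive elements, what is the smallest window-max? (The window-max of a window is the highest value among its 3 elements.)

Each size-3 window and its max:
(23, 4, 20) → max 23
(4, 20, 9) → max 20
(20, 9, 4) → max 20
(9, 4, 1) → max 9
(4, 1, 5) → max 5
(1, 5, 2) → max 5
(5, 2, 21) → max 21
(2, 21, 2) → max 21
(21, 2, 14) → max 21
(2, 14, 1) → max 14
(14, 1, 10) → max 14
(1, 10, 14) → max 14
(10, 14, 6) → max 14
(14, 6, 18) → max 18
Smallest of these is 5.

5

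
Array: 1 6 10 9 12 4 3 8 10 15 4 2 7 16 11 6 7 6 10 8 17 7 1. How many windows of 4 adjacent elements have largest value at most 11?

[1, 6, 10, 9] → max 10  ≤ 11 ✓
[6, 10, 9, 12] → max 12
[10, 9, 12, 4] → max 12
[9, 12, 4, 3] → max 12
[12, 4, 3, 8] → max 12
[4, 3, 8, 10] → max 10  ≤ 11 ✓
[3, 8, 10, 15] → max 15
[8, 10, 15, 4] → max 15
[10, 15, 4, 2] → max 15
[15, 4, 2, 7] → max 15
[4, 2, 7, 16] → max 16
[2, 7, 16, 11] → max 16
[7, 16, 11, 6] → max 16
[16, 11, 6, 7] → max 16
[11, 6, 7, 6] → max 11  ≤ 11 ✓
[6, 7, 6, 10] → max 10  ≤ 11 ✓
[7, 6, 10, 8] → max 10  ≤ 11 ✓
[6, 10, 8, 17] → max 17
[10, 8, 17, 7] → max 17
[8, 17, 7, 1] → max 17
5 windows satisfy the condition.

5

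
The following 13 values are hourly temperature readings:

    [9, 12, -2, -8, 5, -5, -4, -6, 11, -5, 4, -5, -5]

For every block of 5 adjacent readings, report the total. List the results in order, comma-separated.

(9, 12, -2, -8, 5) → sum 16
(12, -2, -8, 5, -5) → sum 2
(-2, -8, 5, -5, -4) → sum -14
(-8, 5, -5, -4, -6) → sum -18
(5, -5, -4, -6, 11) → sum 1
(-5, -4, -6, 11, -5) → sum -9
(-4, -6, 11, -5, 4) → sum 0
(-6, 11, -5, 4, -5) → sum -1
(11, -5, 4, -5, -5) → sum 0

16, 2, -14, -18, 1, -9, 0, -1, 0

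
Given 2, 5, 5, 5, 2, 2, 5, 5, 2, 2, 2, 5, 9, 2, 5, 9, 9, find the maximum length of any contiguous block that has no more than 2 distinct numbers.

[2] 1 distinct, len 1
[2, 5] 2 distinct, len 2
[2, 5, 5] 2 distinct, len 3
[2, 5, 5, 5] 2 distinct, len 4
[2, 5, 5, 5, 2] 2 distinct, len 5
[2, 5, 5, 5, 2, 2] 2 distinct, len 6
[2, 5, 5, 5, 2, 2, 5] 2 distinct, len 7
[2, 5, 5, 5, 2, 2, 5, 5] 2 distinct, len 8
[2, 5, 5, 5, 2, 2, 5, 5, 2] 2 distinct, len 9
[2, 5, 5, 5, 2, 2, 5, 5, 2, 2] 2 distinct, len 10
[2, 5, 5, 5, 2, 2, 5, 5, 2, 2, 2] 2 distinct, len 11
[2, 5, 5, 5, 2, 2, 5, 5, 2, 2, 2, 5] 2 distinct, len 12
[5, 9] 2 distinct, len 2
[9, 2] 2 distinct, len 2
[2, 5] 2 distinct, len 2
[5, 9] 2 distinct, len 2
[5, 9, 9] 2 distinct, len 3
Longest length with ≤2 distinct: 12.

12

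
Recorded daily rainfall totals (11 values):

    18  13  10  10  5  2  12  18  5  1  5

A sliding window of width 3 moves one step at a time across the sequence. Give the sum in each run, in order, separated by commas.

41, 33, 25, 17, 19, 32, 35, 24, 11

Sliding a size-3 window across the 11 values:
[18, 13, 10] → sum 41
[13, 10, 10] → sum 33
[10, 10, 5] → sum 25
[10, 5, 2] → sum 17
[5, 2, 12] → sum 19
[2, 12, 18] → sum 32
[12, 18, 5] → sum 35
[18, 5, 1] → sum 24
[5, 1, 5] → sum 11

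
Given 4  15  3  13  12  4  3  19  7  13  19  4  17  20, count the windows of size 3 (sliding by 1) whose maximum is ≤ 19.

11

[4, 15, 3] → max 15  ≤ 19 ✓
[15, 3, 13] → max 15  ≤ 19 ✓
[3, 13, 12] → max 13  ≤ 19 ✓
[13, 12, 4] → max 13  ≤ 19 ✓
[12, 4, 3] → max 12  ≤ 19 ✓
[4, 3, 19] → max 19  ≤ 19 ✓
[3, 19, 7] → max 19  ≤ 19 ✓
[19, 7, 13] → max 19  ≤ 19 ✓
[7, 13, 19] → max 19  ≤ 19 ✓
[13, 19, 4] → max 19  ≤ 19 ✓
[19, 4, 17] → max 19  ≤ 19 ✓
[4, 17, 20] → max 20
11 windows satisfy the condition.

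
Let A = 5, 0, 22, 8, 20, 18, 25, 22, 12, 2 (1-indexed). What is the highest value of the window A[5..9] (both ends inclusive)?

25

Elements at indices 5..9: 20, 18, 25, 22, 12
max(20, 18, 25, 22, 12) = 25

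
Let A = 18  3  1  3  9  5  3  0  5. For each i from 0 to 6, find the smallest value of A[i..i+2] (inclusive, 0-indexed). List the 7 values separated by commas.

(18, 3, 1) → min 1
(3, 1, 3) → min 1
(1, 3, 9) → min 1
(3, 9, 5) → min 3
(9, 5, 3) → min 3
(5, 3, 0) → min 0
(3, 0, 5) → min 0

1, 1, 1, 3, 3, 0, 0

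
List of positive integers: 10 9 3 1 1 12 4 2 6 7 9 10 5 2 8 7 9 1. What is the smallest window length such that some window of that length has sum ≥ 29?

4

add 10: running sum 10 < 29
add 9: running sum 19 < 29
add 3: running sum 22 < 29
add 1: running sum 23 < 29
add 1: running sum 24 < 29
end 5: [10, 9, 3, 1, 1, 12] sum 36, len 6
end 6: [9, 3, 1, 1, 12, 4] sum 30, len 6
end 7: [9, 3, 1, 1, 12, 4, 2] sum 32, len 7
end 8: [3, 1, 1, 12, 4, 2, 6] sum 29, len 7
end 9: [12, 4, 2, 6, 7] sum 31, len 5
end 10: [12, 4, 2, 6, 7, 9] sum 40, len 6
end 11: [6, 7, 9, 10] sum 32, len 4
end 12: [7, 9, 10, 5] sum 31, len 4
end 13: [7, 9, 10, 5, 2] sum 33, len 5
end 14: [9, 10, 5, 2, 8] sum 34, len 5
end 15: [10, 5, 2, 8, 7] sum 32, len 5
end 16: [5, 2, 8, 7, 9] sum 31, len 5
end 17: [5, 2, 8, 7, 9, 1] sum 32, len 6
Shortest qualifying length: 4.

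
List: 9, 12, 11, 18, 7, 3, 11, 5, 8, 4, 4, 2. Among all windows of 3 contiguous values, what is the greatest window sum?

41

Window sums for each of the 10 positions:
9 12 11 → sum 32
12 11 18 → sum 41
11 18 7 → sum 36
18 7 3 → sum 28
7 3 11 → sum 21
3 11 5 → sum 19
11 5 8 → sum 24
5 8 4 → sum 17
8 4 4 → sum 16
4 4 2 → sum 10
Greatest of these is 41.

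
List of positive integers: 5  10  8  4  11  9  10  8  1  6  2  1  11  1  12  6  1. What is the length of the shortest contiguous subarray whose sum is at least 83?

add 5: running sum 5 < 83
add 10: running sum 15 < 83
add 8: running sum 23 < 83
add 4: running sum 27 < 83
add 11: running sum 38 < 83
add 9: running sum 47 < 83
add 10: running sum 57 < 83
add 8: running sum 65 < 83
add 1: running sum 66 < 83
add 6: running sum 72 < 83
add 2: running sum 74 < 83
add 1: running sum 75 < 83
add 11: shortest ending here [5, 10, 8, 4, 11, 9, 10, 8, 1, 6, 2, 1, 11] sum 86, len 13
add 1: shortest ending here [5, 10, 8, 4, 11, 9, 10, 8, 1, 6, 2, 1, 11, 1] sum 87, len 14
add 12: shortest ending here [8, 4, 11, 9, 10, 8, 1, 6, 2, 1, 11, 1, 12] sum 84, len 13
add 6: shortest ending here [8, 4, 11, 9, 10, 8, 1, 6, 2, 1, 11, 1, 12, 6] sum 90, len 14
add 1: shortest ending here [4, 11, 9, 10, 8, 1, 6, 2, 1, 11, 1, 12, 6, 1] sum 83, len 14
Shortest qualifying length: 13.

13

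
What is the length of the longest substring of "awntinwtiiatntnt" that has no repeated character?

[a] len 1
[a, w] len 2
[a, w, n] len 3
[a, w, n, t] len 4
[a, w, n, t, i] len 5
[t, i, n] len 3
[t, i, n, w] len 4
[i, n, w, t] len 4
[n, w, t, i] len 4
[i] len 1
[i, a] len 2
[i, a, t] len 3
[i, a, t, n] len 4
[n, t] len 2
[t, n] len 2
[n, t] len 2
Longest all-distinct length: 5.

5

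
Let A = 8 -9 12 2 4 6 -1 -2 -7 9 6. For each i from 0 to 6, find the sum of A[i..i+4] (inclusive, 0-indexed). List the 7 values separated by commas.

8 -9 12 2 4 → sum 17
-9 12 2 4 6 → sum 15
12 2 4 6 -1 → sum 23
2 4 6 -1 -2 → sum 9
4 6 -1 -2 -7 → sum 0
6 -1 -2 -7 9 → sum 5
-1 -2 -7 9 6 → sum 5

17, 15, 23, 9, 0, 5, 5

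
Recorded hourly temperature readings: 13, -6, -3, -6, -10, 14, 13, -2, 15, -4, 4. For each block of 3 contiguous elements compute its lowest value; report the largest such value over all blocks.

Each size-3 window and its min:
(13, -6, -3) → min -6
(-6, -3, -6) → min -6
(-3, -6, -10) → min -10
(-6, -10, 14) → min -10
(-10, 14, 13) → min -10
(14, 13, -2) → min -2
(13, -2, 15) → min -2
(-2, 15, -4) → min -4
(15, -4, 4) → min -4
Largest of these is -2.

-2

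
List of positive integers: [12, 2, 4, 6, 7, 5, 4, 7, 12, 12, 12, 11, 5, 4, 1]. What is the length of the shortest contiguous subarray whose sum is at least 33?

add 12: running sum 12 < 33
add 2: running sum 14 < 33
add 4: running sum 18 < 33
add 6: running sum 24 < 33
add 7: running sum 31 < 33
add 5: shortest ending here [12, 2, 4, 6, 7, 5] sum 36, len 6
add 4: shortest ending here [12, 2, 4, 6, 7, 5, 4] sum 40, len 7
add 7: shortest ending here [4, 6, 7, 5, 4, 7] sum 33, len 6
add 12: shortest ending here [7, 5, 4, 7, 12] sum 35, len 5
add 12: shortest ending here [4, 7, 12, 12] sum 35, len 4
add 12: shortest ending here [12, 12, 12] sum 36, len 3
add 11: shortest ending here [12, 12, 11] sum 35, len 3
add 5: shortest ending here [12, 12, 11, 5] sum 40, len 4
add 4: shortest ending here [12, 12, 11, 5, 4] sum 44, len 5
add 1: shortest ending here [12, 11, 5, 4, 1] sum 33, len 5
Shortest qualifying length: 3.

3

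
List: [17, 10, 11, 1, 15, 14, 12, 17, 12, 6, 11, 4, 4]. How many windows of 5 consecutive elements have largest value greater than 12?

17 10 11 1 15 → max 17  > 12 ✓
10 11 1 15 14 → max 15  > 12 ✓
11 1 15 14 12 → max 15  > 12 ✓
1 15 14 12 17 → max 17  > 12 ✓
15 14 12 17 12 → max 17  > 12 ✓
14 12 17 12 6 → max 17  > 12 ✓
12 17 12 6 11 → max 17  > 12 ✓
17 12 6 11 4 → max 17  > 12 ✓
12 6 11 4 4 → max 12
8 windows satisfy the condition.

8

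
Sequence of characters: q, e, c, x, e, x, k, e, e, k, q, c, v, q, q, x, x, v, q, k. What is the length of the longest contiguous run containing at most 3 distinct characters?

7

Extend right; when distinct count exceeds 3, shrink from the left:
[q] 1 distinct, len 1
[q, e] 2 distinct, len 2
[q, e, c] 3 distinct, len 3
[e, c, x] 3 distinct, len 3
[e, c, x, e] 3 distinct, len 4
[e, c, x, e, x] 3 distinct, len 5
[x, e, x, k] 3 distinct, len 4
[x, e, x, k, e] 3 distinct, len 5
[x, e, x, k, e, e] 3 distinct, len 6
[x, e, x, k, e, e, k] 3 distinct, len 7
[k, e, e, k, q] 3 distinct, len 5
[k, q, c] 3 distinct, len 3
[q, c, v] 3 distinct, len 3
[q, c, v, q] 3 distinct, len 4
[q, c, v, q, q] 3 distinct, len 5
[v, q, q, x] 3 distinct, len 4
[v, q, q, x, x] 3 distinct, len 5
[v, q, q, x, x, v] 3 distinct, len 6
[v, q, q, x, x, v, q] 3 distinct, len 7
[v, q, k] 3 distinct, len 3
Longest length with ≤3 distinct: 7.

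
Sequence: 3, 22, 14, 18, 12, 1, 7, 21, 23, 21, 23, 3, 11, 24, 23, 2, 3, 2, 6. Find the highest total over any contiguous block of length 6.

105

Window sums for each of the 14 positions:
3 22 14 18 12 1 → sum 70
22 14 18 12 1 7 → sum 74
14 18 12 1 7 21 → sum 73
18 12 1 7 21 23 → sum 82
12 1 7 21 23 21 → sum 85
1 7 21 23 21 23 → sum 96
7 21 23 21 23 3 → sum 98
21 23 21 23 3 11 → sum 102
23 21 23 3 11 24 → sum 105
21 23 3 11 24 23 → sum 105
23 3 11 24 23 2 → sum 86
3 11 24 23 2 3 → sum 66
11 24 23 2 3 2 → sum 65
24 23 2 3 2 6 → sum 60
Highest of these is 105.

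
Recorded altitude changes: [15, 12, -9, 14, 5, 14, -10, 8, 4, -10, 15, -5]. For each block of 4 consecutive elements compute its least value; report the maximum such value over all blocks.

-9

[15, 12, -9, 14] → min -9
[12, -9, 14, 5] → min -9
[-9, 14, 5, 14] → min -9
[14, 5, 14, -10] → min -10
[5, 14, -10, 8] → min -10
[14, -10, 8, 4] → min -10
[-10, 8, 4, -10] → min -10
[8, 4, -10, 15] → min -10
[4, -10, 15, -5] → min -10
Maximum of these is -9.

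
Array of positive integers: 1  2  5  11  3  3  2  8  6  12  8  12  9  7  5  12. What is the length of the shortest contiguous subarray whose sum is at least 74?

Extend right; whenever the sum reaches 74, record the length and shrink from the left:
add 1: running sum 1 < 74
add 2: running sum 3 < 74
add 5: running sum 8 < 74
add 11: running sum 19 < 74
add 3: running sum 22 < 74
add 3: running sum 25 < 74
add 2: running sum 27 < 74
add 8: running sum 35 < 74
add 6: running sum 41 < 74
add 12: running sum 53 < 74
add 8: running sum 61 < 74
add 12: running sum 73 < 74
add 9: shortest ending here [11, 3, 3, 2, 8, 6, 12, 8, 12, 9] sum 74, len 10
add 7: shortest ending here [11, 3, 3, 2, 8, 6, 12, 8, 12, 9, 7] sum 81, len 11
add 5: shortest ending here [3, 3, 2, 8, 6, 12, 8, 12, 9, 7, 5] sum 75, len 11
add 12: shortest ending here [8, 6, 12, 8, 12, 9, 7, 5, 12] sum 79, len 9
Shortest qualifying length: 9.

9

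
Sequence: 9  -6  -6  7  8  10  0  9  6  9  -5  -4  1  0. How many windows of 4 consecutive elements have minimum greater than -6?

(9, -6, -6, 7) → min -6
(-6, -6, 7, 8) → min -6
(-6, 7, 8, 10) → min -6
(7, 8, 10, 0) → min 0  > -6 ✓
(8, 10, 0, 9) → min 0  > -6 ✓
(10, 0, 9, 6) → min 0  > -6 ✓
(0, 9, 6, 9) → min 0  > -6 ✓
(9, 6, 9, -5) → min -5  > -6 ✓
(6, 9, -5, -4) → min -5  > -6 ✓
(9, -5, -4, 1) → min -5  > -6 ✓
(-5, -4, 1, 0) → min -5  > -6 ✓
8 windows satisfy the condition.

8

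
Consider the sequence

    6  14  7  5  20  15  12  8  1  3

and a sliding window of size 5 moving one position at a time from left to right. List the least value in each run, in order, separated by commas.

[6, 14, 7, 5, 20] → min 5
[14, 7, 5, 20, 15] → min 5
[7, 5, 20, 15, 12] → min 5
[5, 20, 15, 12, 8] → min 5
[20, 15, 12, 8, 1] → min 1
[15, 12, 8, 1, 3] → min 1

5, 5, 5, 5, 1, 1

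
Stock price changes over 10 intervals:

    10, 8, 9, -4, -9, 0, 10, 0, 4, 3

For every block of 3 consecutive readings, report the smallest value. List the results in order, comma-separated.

Sliding a size-3 window across the 10 values:
(10, 8, 9) → min 8
(8, 9, -4) → min -4
(9, -4, -9) → min -9
(-4, -9, 0) → min -9
(-9, 0, 10) → min -9
(0, 10, 0) → min 0
(10, 0, 4) → min 0
(0, 4, 3) → min 0

8, -4, -9, -9, -9, 0, 0, 0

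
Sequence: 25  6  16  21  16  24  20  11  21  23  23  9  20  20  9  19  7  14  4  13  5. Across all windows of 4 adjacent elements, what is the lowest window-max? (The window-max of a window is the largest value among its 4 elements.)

Window maxs for each of the 18 positions:
[25, 6, 16, 21] → max 25
[6, 16, 21, 16] → max 21
[16, 21, 16, 24] → max 24
[21, 16, 24, 20] → max 24
[16, 24, 20, 11] → max 24
[24, 20, 11, 21] → max 24
[20, 11, 21, 23] → max 23
[11, 21, 23, 23] → max 23
[21, 23, 23, 9] → max 23
[23, 23, 9, 20] → max 23
[23, 9, 20, 20] → max 23
[9, 20, 20, 9] → max 20
[20, 20, 9, 19] → max 20
[20, 9, 19, 7] → max 20
[9, 19, 7, 14] → max 19
[19, 7, 14, 4] → max 19
[7, 14, 4, 13] → max 14
[14, 4, 13, 5] → max 14
Lowest of these is 14.

14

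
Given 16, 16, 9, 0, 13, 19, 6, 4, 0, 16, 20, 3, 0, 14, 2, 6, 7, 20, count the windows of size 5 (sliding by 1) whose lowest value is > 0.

1

16 16 9 0 13 → min 0
16 9 0 13 19 → min 0
9 0 13 19 6 → min 0
0 13 19 6 4 → min 0
13 19 6 4 0 → min 0
19 6 4 0 16 → min 0
6 4 0 16 20 → min 0
4 0 16 20 3 → min 0
0 16 20 3 0 → min 0
16 20 3 0 14 → min 0
20 3 0 14 2 → min 0
3 0 14 2 6 → min 0
0 14 2 6 7 → min 0
14 2 6 7 20 → min 2  > 0 ✓
1 window satisfy the condition.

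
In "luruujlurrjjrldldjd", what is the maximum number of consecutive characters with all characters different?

4

[l] len 1
[l, u] len 2
[l, u, r] len 3
[r, u] len 2
[u] len 1
[u, j] len 2
[u, j, l] len 3
[j, l, u] len 3
[j, l, u, r] len 4
[r] len 1
[r, j] len 2
[j] len 1
[j, r] len 2
[j, r, l] len 3
[j, r, l, d] len 4
[d, l] len 2
[l, d] len 2
[l, d, j] len 3
[j, d] len 2
Longest all-distinct length: 4.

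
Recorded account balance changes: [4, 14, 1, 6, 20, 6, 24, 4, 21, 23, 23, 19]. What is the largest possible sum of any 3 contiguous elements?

(4, 14, 1) → sum 19
(14, 1, 6) → sum 21
(1, 6, 20) → sum 27
(6, 20, 6) → sum 32
(20, 6, 24) → sum 50
(6, 24, 4) → sum 34
(24, 4, 21) → sum 49
(4, 21, 23) → sum 48
(21, 23, 23) → sum 67
(23, 23, 19) → sum 65
Largest of these is 67.

67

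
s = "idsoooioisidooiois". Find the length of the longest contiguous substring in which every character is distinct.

add i: [i] len 1
add d: [i, d] len 2
add s: [i, d, s] len 3
add o: [i, d, s, o] len 4
add o (repeat o, move left end past it): [o] len 1
add o (repeat o, move left end past it): [o] len 1
add i: [o, i] len 2
add o (repeat o, move left end past it): [i, o] len 2
add i (repeat i, move left end past it): [o, i] len 2
add s: [o, i, s] len 3
add i (repeat i, move left end past it): [s, i] len 2
add d: [s, i, d] len 3
add o: [s, i, d, o] len 4
add o (repeat o, move left end past it): [o] len 1
add i: [o, i] len 2
add o (repeat o, move left end past it): [i, o] len 2
add i (repeat i, move left end past it): [o, i] len 2
add s: [o, i, s] len 3
Longest all-distinct length: 4.

4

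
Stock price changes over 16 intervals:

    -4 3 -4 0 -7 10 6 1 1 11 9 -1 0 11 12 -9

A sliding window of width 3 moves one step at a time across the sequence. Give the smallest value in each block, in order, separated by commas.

-4, -4, -7, -7, -7, 1, 1, 1, 1, -1, -1, -1, 0, -9

Sliding a size-3 window across the 16 values:
-4 3 -4 → min -4
3 -4 0 → min -4
-4 0 -7 → min -7
0 -7 10 → min -7
-7 10 6 → min -7
10 6 1 → min 1
6 1 1 → min 1
1 1 11 → min 1
1 11 9 → min 1
11 9 -1 → min -1
9 -1 0 → min -1
-1 0 11 → min -1
0 11 12 → min 0
11 12 -9 → min -9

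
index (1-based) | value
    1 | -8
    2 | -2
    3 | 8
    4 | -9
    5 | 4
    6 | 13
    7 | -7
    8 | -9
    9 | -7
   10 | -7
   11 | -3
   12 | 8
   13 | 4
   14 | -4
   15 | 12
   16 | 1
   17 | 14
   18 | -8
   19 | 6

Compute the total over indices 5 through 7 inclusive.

10

Elements at indices 5..7: 4, 13, -7
sum(4, 13, -7) = 10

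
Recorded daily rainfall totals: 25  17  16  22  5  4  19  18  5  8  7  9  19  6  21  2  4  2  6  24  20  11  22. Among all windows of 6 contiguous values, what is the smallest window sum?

Window sums for each of the 18 positions:
25 17 16 22 5 4 → sum 89
17 16 22 5 4 19 → sum 83
16 22 5 4 19 18 → sum 84
22 5 4 19 18 5 → sum 73
5 4 19 18 5 8 → sum 59
4 19 18 5 8 7 → sum 61
19 18 5 8 7 9 → sum 66
18 5 8 7 9 19 → sum 66
5 8 7 9 19 6 → sum 54
8 7 9 19 6 21 → sum 70
7 9 19 6 21 2 → sum 64
9 19 6 21 2 4 → sum 61
19 6 21 2 4 2 → sum 54
6 21 2 4 2 6 → sum 41
21 2 4 2 6 24 → sum 59
2 4 2 6 24 20 → sum 58
4 2 6 24 20 11 → sum 67
2 6 24 20 11 22 → sum 85
Smallest of these is 41.

41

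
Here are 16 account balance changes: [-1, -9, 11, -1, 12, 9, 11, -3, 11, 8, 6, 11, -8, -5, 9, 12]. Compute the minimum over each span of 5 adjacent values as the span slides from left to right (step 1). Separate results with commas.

-9, -9, -1, -3, -3, -3, -3, -3, -8, -8, -8, -8

Sliding a size-5 window across the 16 values:
-1 -9 11 -1 12 → min -9
-9 11 -1 12 9 → min -9
11 -1 12 9 11 → min -1
-1 12 9 11 -3 → min -3
12 9 11 -3 11 → min -3
9 11 -3 11 8 → min -3
11 -3 11 8 6 → min -3
-3 11 8 6 11 → min -3
11 8 6 11 -8 → min -8
8 6 11 -8 -5 → min -8
6 11 -8 -5 9 → min -8
11 -8 -5 9 12 → min -8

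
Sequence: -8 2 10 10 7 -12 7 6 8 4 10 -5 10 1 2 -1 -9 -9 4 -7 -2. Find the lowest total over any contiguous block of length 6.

Each size-6 window and its sum:
[-8, 2, 10, 10, 7, -12] → sum 9
[2, 10, 10, 7, -12, 7] → sum 24
[10, 10, 7, -12, 7, 6] → sum 28
[10, 7, -12, 7, 6, 8] → sum 26
[7, -12, 7, 6, 8, 4] → sum 20
[-12, 7, 6, 8, 4, 10] → sum 23
[7, 6, 8, 4, 10, -5] → sum 30
[6, 8, 4, 10, -5, 10] → sum 33
[8, 4, 10, -5, 10, 1] → sum 28
[4, 10, -5, 10, 1, 2] → sum 22
[10, -5, 10, 1, 2, -1] → sum 17
[-5, 10, 1, 2, -1, -9] → sum -2
[10, 1, 2, -1, -9, -9] → sum -6
[1, 2, -1, -9, -9, 4] → sum -12
[2, -1, -9, -9, 4, -7] → sum -20
[-1, -9, -9, 4, -7, -2] → sum -24
Lowest of these is -24.

-24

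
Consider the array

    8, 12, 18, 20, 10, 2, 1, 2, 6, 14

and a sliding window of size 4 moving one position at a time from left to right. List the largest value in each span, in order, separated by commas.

20, 20, 20, 20, 10, 6, 14

Sliding a size-4 window across the 10 values:
[8, 12, 18, 20] → max 20
[12, 18, 20, 10] → max 20
[18, 20, 10, 2] → max 20
[20, 10, 2, 1] → max 20
[10, 2, 1, 2] → max 10
[2, 1, 2, 6] → max 6
[1, 2, 6, 14] → max 14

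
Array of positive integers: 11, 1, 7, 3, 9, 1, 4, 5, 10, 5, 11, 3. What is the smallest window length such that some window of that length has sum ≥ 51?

Extend right; whenever the sum reaches 51, record the length and shrink from the left:
add 11: running sum 11 < 51
add 1: running sum 12 < 51
add 7: running sum 19 < 51
add 3: running sum 22 < 51
add 9: running sum 31 < 51
add 1: running sum 32 < 51
add 4: running sum 36 < 51
add 5: running sum 41 < 51
add 10: shortest ending here [11, 1, 7, 3, 9, 1, 4, 5, 10] sum 51, len 9
add 5: shortest ending here [11, 1, 7, 3, 9, 1, 4, 5, 10, 5] sum 56, len 10
add 11: shortest ending here [7, 3, 9, 1, 4, 5, 10, 5, 11] sum 55, len 9
add 3: shortest ending here [3, 9, 1, 4, 5, 10, 5, 11, 3] sum 51, len 9
Shortest qualifying length: 9.

9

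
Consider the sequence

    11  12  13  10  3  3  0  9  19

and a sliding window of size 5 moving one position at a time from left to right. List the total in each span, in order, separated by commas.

[11, 12, 13, 10, 3] → sum 49
[12, 13, 10, 3, 3] → sum 41
[13, 10, 3, 3, 0] → sum 29
[10, 3, 3, 0, 9] → sum 25
[3, 3, 0, 9, 19] → sum 34

49, 41, 29, 25, 34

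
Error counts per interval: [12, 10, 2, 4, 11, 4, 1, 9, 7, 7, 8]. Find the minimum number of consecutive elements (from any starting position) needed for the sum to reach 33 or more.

5

add 12: running sum 12 < 33
add 10: running sum 22 < 33
add 2: running sum 24 < 33
add 4: running sum 28 < 33
end 4: [12, 10, 2, 4, 11] sum 39, len 5
end 5: [12, 10, 2, 4, 11, 4] sum 43, len 6
end 6: [12, 10, 2, 4, 11, 4, 1] sum 44, len 7
end 7: [10, 2, 4, 11, 4, 1, 9] sum 41, len 7
end 8: [4, 11, 4, 1, 9, 7] sum 36, len 6
end 9: [11, 4, 1, 9, 7, 7] sum 39, len 6
end 10: [4, 1, 9, 7, 7, 8] sum 36, len 6
Shortest qualifying length: 5.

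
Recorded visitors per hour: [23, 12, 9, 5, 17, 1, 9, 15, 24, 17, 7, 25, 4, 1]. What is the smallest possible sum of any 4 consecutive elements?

32

Each size-4 window and its sum:
[23, 12, 9, 5] → sum 49
[12, 9, 5, 17] → sum 43
[9, 5, 17, 1] → sum 32
[5, 17, 1, 9] → sum 32
[17, 1, 9, 15] → sum 42
[1, 9, 15, 24] → sum 49
[9, 15, 24, 17] → sum 65
[15, 24, 17, 7] → sum 63
[24, 17, 7, 25] → sum 73
[17, 7, 25, 4] → sum 53
[7, 25, 4, 1] → sum 37
Smallest of these is 32.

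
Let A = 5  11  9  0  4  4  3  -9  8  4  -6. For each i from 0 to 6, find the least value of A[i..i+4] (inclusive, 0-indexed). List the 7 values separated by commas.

0, 0, 0, -9, -9, -9, -9

Sliding a size-5 window across the 11 values:
5 11 9 0 4 → min 0
11 9 0 4 4 → min 0
9 0 4 4 3 → min 0
0 4 4 3 -9 → min -9
4 4 3 -9 8 → min -9
4 3 -9 8 4 → min -9
3 -9 8 4 -6 → min -9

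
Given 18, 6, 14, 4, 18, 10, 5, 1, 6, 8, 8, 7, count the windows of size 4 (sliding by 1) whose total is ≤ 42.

[18, 6, 14, 4] → sum 42  ≤ 42 ✓
[6, 14, 4, 18] → sum 42  ≤ 42 ✓
[14, 4, 18, 10] → sum 46
[4, 18, 10, 5] → sum 37  ≤ 42 ✓
[18, 10, 5, 1] → sum 34  ≤ 42 ✓
[10, 5, 1, 6] → sum 22  ≤ 42 ✓
[5, 1, 6, 8] → sum 20  ≤ 42 ✓
[1, 6, 8, 8] → sum 23  ≤ 42 ✓
[6, 8, 8, 7] → sum 29  ≤ 42 ✓
8 windows satisfy the condition.

8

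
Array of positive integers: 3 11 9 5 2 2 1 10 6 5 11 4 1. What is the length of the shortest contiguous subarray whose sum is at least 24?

add 3: running sum 3 < 24
add 11: running sum 14 < 24
add 9: running sum 23 < 24
end 3: [11, 9, 5] sum 25, len 3
end 4: [11, 9, 5, 2] sum 27, len 4
end 5: [11, 9, 5, 2, 2] sum 29, len 5
end 6: [11, 9, 5, 2, 2, 1] sum 30, len 6
end 7: [9, 5, 2, 2, 1, 10] sum 29, len 6
end 8: [5, 2, 2, 1, 10, 6] sum 26, len 6
end 9: [2, 1, 10, 6, 5] sum 24, len 5
end 10: [10, 6, 5, 11] sum 32, len 4
end 11: [6, 5, 11, 4] sum 26, len 4
end 12: [6, 5, 11, 4, 1] sum 27, len 5
Shortest qualifying length: 3.

3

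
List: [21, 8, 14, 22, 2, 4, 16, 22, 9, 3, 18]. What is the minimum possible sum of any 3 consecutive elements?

(21, 8, 14) → sum 43
(8, 14, 22) → sum 44
(14, 22, 2) → sum 38
(22, 2, 4) → sum 28
(2, 4, 16) → sum 22
(4, 16, 22) → sum 42
(16, 22, 9) → sum 47
(22, 9, 3) → sum 34
(9, 3, 18) → sum 30
Minimum of these is 22.

22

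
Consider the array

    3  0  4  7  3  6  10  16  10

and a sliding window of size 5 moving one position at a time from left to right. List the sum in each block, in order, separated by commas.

17, 20, 30, 42, 45

[3, 0, 4, 7, 3] → sum 17
[0, 4, 7, 3, 6] → sum 20
[4, 7, 3, 6, 10] → sum 30
[7, 3, 6, 10, 16] → sum 42
[3, 6, 10, 16, 10] → sum 45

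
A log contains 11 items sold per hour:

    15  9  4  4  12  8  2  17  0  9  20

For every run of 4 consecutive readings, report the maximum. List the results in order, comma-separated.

15, 12, 12, 12, 17, 17, 17, 20

Sliding a size-4 window across the 11 values:
(15, 9, 4, 4) → max 15
(9, 4, 4, 12) → max 12
(4, 4, 12, 8) → max 12
(4, 12, 8, 2) → max 12
(12, 8, 2, 17) → max 17
(8, 2, 17, 0) → max 17
(2, 17, 0, 9) → max 17
(17, 0, 9, 20) → max 20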